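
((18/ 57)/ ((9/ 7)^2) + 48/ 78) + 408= 2726330/ 6669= 408.81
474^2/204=18723/17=1101.35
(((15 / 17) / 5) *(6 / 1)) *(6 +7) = 234 / 17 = 13.76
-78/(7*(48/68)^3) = -63869/2016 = -31.68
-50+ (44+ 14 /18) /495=-222347 /4455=-49.91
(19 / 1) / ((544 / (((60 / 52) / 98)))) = 285 / 693056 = 0.00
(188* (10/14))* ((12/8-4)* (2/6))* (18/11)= -14100/77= -183.12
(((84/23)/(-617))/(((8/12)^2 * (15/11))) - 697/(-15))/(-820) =-2472262/43637325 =-0.06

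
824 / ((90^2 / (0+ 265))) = 10918 / 405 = 26.96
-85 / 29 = -2.93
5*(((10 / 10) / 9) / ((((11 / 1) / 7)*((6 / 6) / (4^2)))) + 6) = 35.66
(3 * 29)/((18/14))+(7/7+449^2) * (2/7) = 1211033/21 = 57668.24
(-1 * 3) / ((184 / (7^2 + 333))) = -573 / 92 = -6.23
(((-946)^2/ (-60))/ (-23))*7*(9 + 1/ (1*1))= 3132206/ 69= 45394.29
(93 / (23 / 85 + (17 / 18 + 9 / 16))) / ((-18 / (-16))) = 1011840 / 21757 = 46.51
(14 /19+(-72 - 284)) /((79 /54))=-364500 /1501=-242.84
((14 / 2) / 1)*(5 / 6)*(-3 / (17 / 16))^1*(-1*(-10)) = -164.71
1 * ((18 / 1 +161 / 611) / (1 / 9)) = 100431 / 611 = 164.37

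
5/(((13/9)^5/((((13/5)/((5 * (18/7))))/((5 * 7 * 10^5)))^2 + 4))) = 147622500000000123201/46411625000000000000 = 3.18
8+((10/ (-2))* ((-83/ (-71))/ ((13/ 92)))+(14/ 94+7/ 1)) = -1137284/ 43381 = -26.22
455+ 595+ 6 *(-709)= -3204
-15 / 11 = -1.36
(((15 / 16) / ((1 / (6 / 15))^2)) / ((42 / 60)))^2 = 0.05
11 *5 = 55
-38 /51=-0.75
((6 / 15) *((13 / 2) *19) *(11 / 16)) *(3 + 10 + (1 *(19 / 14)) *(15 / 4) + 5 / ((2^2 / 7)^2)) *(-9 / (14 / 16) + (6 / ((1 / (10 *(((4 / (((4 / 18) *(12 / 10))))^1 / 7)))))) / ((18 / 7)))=1412837283 / 31360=45052.21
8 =8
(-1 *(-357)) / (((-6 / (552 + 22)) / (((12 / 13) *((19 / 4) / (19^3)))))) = -102459 / 4693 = -21.83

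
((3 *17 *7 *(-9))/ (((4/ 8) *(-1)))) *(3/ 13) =19278/ 13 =1482.92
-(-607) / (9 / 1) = 607 / 9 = 67.44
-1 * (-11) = 11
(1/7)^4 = 1/2401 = 0.00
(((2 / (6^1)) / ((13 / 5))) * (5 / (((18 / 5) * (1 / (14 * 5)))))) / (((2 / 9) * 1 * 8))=4375 / 624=7.01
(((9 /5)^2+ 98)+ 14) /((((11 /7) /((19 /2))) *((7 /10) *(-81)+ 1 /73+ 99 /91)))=-12.53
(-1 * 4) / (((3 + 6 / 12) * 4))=-2 / 7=-0.29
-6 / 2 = -3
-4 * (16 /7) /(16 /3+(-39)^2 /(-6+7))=-192 /32053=-0.01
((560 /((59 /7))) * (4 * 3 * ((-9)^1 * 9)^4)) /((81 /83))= 2074915725120 /59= 35168063137.63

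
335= 335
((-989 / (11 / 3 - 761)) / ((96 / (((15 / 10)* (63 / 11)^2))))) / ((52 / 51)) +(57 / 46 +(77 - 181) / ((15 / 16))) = -34417003983667 / 315642961920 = -109.04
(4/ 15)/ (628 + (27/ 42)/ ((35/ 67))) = 392/ 924969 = 0.00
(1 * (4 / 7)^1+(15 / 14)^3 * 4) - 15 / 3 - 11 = -7209 / 686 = -10.51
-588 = -588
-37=-37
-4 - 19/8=-51/8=-6.38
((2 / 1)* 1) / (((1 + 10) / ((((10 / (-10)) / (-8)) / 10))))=1 / 440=0.00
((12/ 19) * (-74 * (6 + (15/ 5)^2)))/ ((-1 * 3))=4440/ 19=233.68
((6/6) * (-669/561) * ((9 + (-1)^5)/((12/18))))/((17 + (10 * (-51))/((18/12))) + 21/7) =669/14960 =0.04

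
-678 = -678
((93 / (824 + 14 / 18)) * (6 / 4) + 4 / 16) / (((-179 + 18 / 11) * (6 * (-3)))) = 0.00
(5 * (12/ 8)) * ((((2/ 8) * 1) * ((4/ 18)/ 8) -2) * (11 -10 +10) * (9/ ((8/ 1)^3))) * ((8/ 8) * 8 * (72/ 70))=-12177/ 512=-23.78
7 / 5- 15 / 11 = 2 / 55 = 0.04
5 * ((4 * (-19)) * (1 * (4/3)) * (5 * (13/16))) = -2058.33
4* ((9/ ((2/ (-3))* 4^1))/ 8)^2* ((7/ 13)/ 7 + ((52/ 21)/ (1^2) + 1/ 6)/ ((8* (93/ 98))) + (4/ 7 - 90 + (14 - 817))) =-14675306301/ 23109632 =-635.03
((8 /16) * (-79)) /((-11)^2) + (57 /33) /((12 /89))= 18127 /1452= 12.48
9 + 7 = 16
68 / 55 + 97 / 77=961 / 385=2.50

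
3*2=6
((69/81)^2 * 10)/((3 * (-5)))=-1058/2187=-0.48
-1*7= -7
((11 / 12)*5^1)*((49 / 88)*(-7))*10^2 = -42875 / 24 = -1786.46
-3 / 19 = -0.16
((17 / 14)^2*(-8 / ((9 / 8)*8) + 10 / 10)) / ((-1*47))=-289 / 82908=-0.00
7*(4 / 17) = 28 / 17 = 1.65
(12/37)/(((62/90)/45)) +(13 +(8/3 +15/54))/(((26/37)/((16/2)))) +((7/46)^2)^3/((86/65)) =22164790765866790631/109343940546582144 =202.71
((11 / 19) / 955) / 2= 11 / 36290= 0.00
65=65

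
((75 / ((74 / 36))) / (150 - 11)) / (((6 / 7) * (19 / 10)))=15750 / 97717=0.16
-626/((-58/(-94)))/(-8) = 14711/116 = 126.82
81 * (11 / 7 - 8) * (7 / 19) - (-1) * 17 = -3322 / 19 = -174.84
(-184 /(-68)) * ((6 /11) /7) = 276 /1309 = 0.21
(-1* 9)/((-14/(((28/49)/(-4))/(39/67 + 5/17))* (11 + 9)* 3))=-3417/1956080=-0.00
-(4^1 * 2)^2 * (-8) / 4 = 128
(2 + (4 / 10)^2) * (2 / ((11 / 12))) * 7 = 9072 / 275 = 32.99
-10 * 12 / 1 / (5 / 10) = -240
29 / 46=0.63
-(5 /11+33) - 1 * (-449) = 4571 /11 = 415.55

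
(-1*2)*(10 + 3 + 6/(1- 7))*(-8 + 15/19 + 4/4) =2832/19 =149.05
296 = 296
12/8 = 3/2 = 1.50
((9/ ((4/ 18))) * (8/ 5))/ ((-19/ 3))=-972/ 95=-10.23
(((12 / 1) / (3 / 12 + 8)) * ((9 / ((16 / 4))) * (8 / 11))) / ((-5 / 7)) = -2016 / 605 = -3.33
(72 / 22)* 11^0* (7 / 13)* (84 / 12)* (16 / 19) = 28224 / 2717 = 10.39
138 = 138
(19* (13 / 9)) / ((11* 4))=247 / 396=0.62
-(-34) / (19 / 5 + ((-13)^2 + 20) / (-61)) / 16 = 5185 / 1712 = 3.03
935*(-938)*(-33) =28941990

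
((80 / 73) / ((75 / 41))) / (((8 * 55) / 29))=2378 / 60225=0.04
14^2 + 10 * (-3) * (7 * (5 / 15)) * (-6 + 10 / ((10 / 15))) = -434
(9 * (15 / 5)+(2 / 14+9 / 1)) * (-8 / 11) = -184 / 7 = -26.29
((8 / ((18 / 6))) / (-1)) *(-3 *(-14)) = -112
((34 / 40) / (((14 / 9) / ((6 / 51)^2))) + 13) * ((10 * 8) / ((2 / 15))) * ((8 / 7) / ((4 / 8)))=17838.94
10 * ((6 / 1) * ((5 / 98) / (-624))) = -25 / 5096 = -0.00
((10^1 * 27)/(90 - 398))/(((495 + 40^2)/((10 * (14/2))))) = -135/4609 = -0.03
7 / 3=2.33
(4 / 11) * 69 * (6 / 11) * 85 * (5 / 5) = 140760 / 121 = 1163.31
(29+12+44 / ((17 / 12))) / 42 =175 / 102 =1.72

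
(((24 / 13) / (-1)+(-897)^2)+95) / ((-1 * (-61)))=10461128 / 793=13191.84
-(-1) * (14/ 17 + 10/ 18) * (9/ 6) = 211/ 102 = 2.07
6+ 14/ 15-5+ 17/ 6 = 143/ 30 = 4.77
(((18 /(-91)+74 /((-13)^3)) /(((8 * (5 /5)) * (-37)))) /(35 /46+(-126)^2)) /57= 20470 /23687782786941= 0.00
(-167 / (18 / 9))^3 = -4657463 / 8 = -582182.88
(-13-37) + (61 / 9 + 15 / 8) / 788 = -2836177 / 56736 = -49.99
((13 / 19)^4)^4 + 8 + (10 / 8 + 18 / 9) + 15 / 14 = 99530919345886431885493 / 8076359579893392695068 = 12.32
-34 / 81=-0.42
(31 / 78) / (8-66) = -31 / 4524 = -0.01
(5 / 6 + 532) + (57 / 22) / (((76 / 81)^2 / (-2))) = 5286335 / 10032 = 526.95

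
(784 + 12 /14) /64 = 2747 /224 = 12.26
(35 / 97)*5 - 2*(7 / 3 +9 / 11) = -4.50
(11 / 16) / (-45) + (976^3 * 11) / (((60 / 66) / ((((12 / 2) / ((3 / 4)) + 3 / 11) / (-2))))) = -46532194508.82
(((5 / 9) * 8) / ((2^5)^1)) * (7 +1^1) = 10 / 9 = 1.11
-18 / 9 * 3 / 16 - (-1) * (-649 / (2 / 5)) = -12983 / 8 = -1622.88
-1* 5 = -5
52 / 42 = 26 / 21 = 1.24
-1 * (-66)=66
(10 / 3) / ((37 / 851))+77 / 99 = 697 / 9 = 77.44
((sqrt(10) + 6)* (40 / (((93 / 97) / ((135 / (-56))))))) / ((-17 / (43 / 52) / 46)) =2061.92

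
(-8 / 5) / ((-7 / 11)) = 2.51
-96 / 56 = -12 / 7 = -1.71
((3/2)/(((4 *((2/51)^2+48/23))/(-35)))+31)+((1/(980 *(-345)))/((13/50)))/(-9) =1954443602509/79077424608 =24.72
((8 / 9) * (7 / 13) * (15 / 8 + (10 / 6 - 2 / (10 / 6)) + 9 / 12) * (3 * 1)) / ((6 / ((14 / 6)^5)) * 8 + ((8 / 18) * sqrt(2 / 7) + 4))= 7747786306953 / 8171287237100 - 104798317379 * sqrt(14) / 8171287237100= 0.90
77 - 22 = 55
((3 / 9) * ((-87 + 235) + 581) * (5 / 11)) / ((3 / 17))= 6885 / 11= 625.91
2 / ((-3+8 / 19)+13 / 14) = -532 / 439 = -1.21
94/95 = 0.99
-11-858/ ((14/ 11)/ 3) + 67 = -13765/ 7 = -1966.43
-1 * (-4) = 4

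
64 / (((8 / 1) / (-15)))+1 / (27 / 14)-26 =-3928 / 27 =-145.48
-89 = -89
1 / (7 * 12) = 1 / 84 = 0.01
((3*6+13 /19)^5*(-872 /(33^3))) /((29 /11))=-4916524981475000 /234593047557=-20957.68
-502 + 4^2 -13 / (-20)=-9707 / 20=-485.35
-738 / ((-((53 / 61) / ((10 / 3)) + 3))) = 226.33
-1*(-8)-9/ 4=23/ 4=5.75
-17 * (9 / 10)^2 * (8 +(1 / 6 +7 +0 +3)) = -50031 / 200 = -250.16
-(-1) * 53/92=53/92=0.58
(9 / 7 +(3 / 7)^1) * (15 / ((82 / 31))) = 2790 / 287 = 9.72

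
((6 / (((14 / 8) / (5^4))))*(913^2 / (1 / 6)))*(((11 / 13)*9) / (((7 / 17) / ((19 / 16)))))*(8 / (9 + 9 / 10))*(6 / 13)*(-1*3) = -2180866574700000 / 8281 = -263357876427.97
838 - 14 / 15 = 12556 / 15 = 837.07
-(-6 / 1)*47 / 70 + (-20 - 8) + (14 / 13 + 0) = -10417 / 455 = -22.89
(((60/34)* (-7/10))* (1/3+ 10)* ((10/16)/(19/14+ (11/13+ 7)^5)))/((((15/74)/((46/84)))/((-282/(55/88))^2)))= -9693525236997056/65695805981375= -147.55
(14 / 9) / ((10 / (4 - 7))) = -7 / 15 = -0.47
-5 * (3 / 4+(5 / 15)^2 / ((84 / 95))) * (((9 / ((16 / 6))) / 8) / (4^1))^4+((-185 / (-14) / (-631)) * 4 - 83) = -3152363341562067 / 37941741092864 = -83.08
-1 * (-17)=17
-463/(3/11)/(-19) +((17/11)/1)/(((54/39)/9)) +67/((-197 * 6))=12270334/123519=99.34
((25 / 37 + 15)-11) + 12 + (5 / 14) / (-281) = 2427093 / 145558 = 16.67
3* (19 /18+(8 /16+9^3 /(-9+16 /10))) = -32287 /111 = -290.87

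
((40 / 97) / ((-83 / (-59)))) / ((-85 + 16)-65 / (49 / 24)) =-115640 / 39779991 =-0.00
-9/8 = -1.12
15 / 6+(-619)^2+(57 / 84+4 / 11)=118014679 / 308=383164.54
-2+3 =1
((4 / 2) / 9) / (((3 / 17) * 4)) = 17 / 54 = 0.31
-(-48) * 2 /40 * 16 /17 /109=192 /9265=0.02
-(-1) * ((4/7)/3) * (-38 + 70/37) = -5344/777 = -6.88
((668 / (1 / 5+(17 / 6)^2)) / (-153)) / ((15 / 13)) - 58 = -4415534 / 75531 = -58.46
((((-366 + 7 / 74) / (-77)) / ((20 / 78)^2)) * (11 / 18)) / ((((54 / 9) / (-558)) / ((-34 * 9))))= 65112088977 / 51800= 1256990.13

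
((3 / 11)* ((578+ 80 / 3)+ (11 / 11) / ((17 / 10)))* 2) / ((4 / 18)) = 277812 / 187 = 1485.63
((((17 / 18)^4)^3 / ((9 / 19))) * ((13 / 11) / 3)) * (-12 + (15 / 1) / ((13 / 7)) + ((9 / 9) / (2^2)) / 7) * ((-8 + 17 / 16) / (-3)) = -3.77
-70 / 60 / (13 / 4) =-14 / 39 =-0.36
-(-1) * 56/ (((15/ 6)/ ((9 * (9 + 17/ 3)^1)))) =14784/ 5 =2956.80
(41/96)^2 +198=198.18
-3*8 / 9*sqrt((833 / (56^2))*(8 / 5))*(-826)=1652*sqrt(170) / 15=1435.96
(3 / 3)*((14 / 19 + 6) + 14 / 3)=650 / 57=11.40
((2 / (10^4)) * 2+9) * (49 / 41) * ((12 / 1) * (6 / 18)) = 1102549 / 25625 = 43.03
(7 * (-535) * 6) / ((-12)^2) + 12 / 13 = -48397 / 312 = -155.12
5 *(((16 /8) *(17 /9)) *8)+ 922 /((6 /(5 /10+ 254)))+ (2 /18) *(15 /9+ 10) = 2120071 /54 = 39260.57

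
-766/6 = -383/3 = -127.67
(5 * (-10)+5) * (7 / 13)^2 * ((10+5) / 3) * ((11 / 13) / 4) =-121275 / 8788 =-13.80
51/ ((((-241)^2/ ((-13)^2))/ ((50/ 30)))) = 14365/ 58081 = 0.25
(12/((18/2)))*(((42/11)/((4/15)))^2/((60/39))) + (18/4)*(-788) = -1630269/484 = -3368.32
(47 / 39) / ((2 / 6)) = 47 / 13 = 3.62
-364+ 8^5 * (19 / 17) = 616404 / 17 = 36259.06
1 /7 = 0.14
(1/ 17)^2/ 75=0.00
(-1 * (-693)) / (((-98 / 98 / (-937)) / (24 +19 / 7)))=17346681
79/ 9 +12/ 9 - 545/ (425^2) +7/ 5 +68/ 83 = 332658727/ 26985375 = 12.33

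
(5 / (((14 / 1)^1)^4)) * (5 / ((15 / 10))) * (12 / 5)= 5 / 4802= 0.00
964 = 964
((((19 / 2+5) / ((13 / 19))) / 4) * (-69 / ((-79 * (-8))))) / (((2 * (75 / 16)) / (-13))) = 12673 / 15800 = 0.80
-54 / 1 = -54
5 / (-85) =-1 / 17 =-0.06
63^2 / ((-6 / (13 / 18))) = -1911 / 4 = -477.75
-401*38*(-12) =182856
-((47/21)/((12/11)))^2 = -267289/63504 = -4.21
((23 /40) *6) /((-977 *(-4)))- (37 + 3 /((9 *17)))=-147562561 /3986160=-37.02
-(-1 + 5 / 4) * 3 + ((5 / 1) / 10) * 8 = 13 / 4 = 3.25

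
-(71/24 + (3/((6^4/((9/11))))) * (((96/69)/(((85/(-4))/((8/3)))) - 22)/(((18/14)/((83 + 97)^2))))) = 108939989/103224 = 1055.37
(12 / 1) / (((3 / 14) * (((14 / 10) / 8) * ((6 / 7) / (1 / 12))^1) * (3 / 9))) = 280 / 3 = 93.33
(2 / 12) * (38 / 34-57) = -475 / 51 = -9.31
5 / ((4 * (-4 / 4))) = -5 / 4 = -1.25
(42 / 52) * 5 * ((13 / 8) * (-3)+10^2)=79905 / 208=384.16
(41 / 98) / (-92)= -41 / 9016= -0.00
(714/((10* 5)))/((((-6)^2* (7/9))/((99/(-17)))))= -297/100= -2.97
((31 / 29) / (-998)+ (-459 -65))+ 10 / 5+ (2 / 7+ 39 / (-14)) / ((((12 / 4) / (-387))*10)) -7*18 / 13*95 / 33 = -4284828553 / 8277412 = -517.65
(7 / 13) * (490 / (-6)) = -1715 / 39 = -43.97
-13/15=-0.87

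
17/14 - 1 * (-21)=311/14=22.21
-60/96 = -5/8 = -0.62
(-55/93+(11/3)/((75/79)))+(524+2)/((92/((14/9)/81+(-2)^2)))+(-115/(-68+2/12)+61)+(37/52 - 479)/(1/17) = -2211651213076577/275014010700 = -8041.96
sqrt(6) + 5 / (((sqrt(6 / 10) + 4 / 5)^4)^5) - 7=-7 + 476837158203125 / (sqrt(15) + 4)^20 + sqrt(6)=-4.55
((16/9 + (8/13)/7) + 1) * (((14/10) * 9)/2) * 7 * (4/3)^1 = 32858/195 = 168.50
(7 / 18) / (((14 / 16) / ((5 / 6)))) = 10 / 27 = 0.37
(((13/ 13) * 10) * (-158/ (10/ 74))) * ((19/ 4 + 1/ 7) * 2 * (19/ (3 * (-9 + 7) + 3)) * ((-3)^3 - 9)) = -182605656/ 7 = -26086522.29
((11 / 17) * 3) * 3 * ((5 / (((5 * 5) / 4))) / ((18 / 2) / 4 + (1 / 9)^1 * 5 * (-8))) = -14256 / 6715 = -2.12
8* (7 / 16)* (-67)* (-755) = 354095 / 2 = 177047.50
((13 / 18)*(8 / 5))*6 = 104 / 15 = 6.93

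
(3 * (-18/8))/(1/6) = -81/2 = -40.50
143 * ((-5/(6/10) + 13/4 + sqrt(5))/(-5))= 8723/60 - 143 * sqrt(5)/5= 81.43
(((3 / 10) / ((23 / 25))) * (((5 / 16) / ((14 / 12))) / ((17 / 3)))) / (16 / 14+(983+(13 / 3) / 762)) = 154305 / 9852164632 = 0.00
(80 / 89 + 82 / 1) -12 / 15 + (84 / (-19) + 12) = 758226 / 8455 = 89.68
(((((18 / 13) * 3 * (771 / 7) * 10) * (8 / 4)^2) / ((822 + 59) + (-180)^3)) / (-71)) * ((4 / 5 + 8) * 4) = 0.00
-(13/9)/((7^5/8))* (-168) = 832/7203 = 0.12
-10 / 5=-2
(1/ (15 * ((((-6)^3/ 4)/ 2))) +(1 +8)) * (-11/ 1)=-40084/ 405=-98.97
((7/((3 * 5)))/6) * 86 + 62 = 3091/45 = 68.69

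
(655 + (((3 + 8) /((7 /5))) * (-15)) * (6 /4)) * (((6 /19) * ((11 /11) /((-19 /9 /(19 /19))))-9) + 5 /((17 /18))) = -158410395 /85918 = -1843.74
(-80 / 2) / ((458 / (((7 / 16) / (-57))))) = 35 / 52212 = 0.00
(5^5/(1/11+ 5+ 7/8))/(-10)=-1100/21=-52.38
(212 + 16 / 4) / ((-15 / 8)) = -576 / 5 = -115.20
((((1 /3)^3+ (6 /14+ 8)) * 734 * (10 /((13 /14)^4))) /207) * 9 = 64451072000 /17736381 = 3633.83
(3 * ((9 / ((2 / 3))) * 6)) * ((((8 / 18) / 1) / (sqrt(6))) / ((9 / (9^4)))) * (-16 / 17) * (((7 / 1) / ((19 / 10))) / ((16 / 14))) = -12859560 * sqrt(6) / 323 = -97521.24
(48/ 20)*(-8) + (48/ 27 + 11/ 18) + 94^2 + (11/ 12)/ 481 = 763565539/ 86580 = 8819.19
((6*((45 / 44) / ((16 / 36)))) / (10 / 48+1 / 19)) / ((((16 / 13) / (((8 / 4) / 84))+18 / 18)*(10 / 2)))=180063 / 896665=0.20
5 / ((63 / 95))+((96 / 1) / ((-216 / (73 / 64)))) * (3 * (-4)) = 3433 / 252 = 13.62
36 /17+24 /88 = 447 /187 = 2.39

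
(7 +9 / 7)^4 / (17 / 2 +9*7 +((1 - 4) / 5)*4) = 113164960 / 1659091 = 68.21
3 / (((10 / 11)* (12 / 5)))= 11 / 8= 1.38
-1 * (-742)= 742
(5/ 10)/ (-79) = -1/ 158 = -0.01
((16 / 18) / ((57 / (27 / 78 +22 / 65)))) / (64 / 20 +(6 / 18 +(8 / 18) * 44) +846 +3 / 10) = 712 / 57979545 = 0.00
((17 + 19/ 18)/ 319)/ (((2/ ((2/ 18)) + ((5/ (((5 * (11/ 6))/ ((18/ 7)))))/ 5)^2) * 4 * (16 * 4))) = 4379375/ 358095541248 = 0.00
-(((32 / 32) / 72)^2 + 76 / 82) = -197033 / 212544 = -0.93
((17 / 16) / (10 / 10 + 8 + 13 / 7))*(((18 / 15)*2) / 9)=119 / 4560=0.03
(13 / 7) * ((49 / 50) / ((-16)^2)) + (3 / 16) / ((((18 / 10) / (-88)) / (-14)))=4928273 / 38400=128.34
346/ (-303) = -346/ 303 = -1.14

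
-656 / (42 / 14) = -656 / 3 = -218.67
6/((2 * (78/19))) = 19/26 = 0.73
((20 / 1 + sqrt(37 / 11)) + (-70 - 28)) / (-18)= 13 / 3 - sqrt(407) / 198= 4.23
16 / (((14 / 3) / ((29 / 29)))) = 24 / 7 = 3.43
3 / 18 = 0.17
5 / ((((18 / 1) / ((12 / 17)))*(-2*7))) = -5 / 357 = -0.01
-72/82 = -36/41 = -0.88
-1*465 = -465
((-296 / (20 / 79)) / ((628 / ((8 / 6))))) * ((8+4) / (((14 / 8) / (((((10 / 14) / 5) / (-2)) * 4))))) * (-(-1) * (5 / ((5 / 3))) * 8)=4489728 / 38465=116.72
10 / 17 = 0.59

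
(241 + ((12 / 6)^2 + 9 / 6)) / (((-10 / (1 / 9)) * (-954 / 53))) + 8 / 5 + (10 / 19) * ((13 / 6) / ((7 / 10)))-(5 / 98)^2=499380313 / 147805560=3.38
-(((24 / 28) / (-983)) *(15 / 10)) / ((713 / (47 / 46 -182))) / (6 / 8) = -49950 / 112841519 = -0.00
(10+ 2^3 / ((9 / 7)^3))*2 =20068 / 729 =27.53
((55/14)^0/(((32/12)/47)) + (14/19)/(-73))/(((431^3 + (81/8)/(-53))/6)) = 62154690/47084084138861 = 0.00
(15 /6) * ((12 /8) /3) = 5 /4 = 1.25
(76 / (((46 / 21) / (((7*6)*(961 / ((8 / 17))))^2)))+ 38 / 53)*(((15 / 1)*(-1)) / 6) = -12445202776107775 / 19504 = -638084637823.41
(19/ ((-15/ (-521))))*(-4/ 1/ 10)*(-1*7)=138586/ 75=1847.81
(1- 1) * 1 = 0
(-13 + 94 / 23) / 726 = -205 / 16698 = -0.01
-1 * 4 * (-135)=540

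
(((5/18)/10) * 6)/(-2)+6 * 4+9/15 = 1471/60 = 24.52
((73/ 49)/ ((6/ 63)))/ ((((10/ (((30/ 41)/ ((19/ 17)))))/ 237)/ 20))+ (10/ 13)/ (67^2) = 1544740773740/ 318220721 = 4854.31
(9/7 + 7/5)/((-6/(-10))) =4.48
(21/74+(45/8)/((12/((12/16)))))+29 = 140353/4736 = 29.64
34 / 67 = 0.51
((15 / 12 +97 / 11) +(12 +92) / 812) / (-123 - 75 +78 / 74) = -3369701 / 65087484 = -0.05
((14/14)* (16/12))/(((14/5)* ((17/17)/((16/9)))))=160/189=0.85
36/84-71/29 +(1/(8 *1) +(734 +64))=1292875/1624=796.11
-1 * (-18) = 18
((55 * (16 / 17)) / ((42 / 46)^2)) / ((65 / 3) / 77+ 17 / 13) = 16642340 / 425901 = 39.08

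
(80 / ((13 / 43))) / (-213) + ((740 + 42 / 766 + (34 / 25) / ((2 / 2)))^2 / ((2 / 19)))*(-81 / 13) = -16520315717471767663 / 507727301250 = -32537773.09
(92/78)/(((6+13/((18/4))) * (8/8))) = 69/520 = 0.13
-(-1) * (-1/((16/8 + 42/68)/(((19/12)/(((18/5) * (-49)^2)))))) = -1615/23078412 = -0.00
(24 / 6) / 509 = 4 / 509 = 0.01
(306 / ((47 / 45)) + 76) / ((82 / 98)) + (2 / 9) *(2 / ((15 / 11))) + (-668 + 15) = -55072567 / 260145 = -211.70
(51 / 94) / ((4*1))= 0.14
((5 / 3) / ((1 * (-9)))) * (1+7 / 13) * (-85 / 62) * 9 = 3.52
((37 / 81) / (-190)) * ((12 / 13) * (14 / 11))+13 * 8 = 38145644 / 366795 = 104.00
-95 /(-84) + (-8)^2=5471 /84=65.13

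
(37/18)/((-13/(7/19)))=-259/4446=-0.06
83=83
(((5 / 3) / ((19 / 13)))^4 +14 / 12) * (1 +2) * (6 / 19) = 60331919 / 22284891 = 2.71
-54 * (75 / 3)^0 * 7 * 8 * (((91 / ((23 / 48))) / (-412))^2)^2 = -4300038463279104 / 31496351089921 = -136.52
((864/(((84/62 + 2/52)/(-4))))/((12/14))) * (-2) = 6499584/1123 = 5787.70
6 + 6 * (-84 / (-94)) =534 / 47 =11.36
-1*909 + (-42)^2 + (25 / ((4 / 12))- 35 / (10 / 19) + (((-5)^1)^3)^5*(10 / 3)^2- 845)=-6103515624667 / 18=-339084201370.39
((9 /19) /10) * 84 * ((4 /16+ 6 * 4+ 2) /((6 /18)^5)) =964467 /38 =25380.71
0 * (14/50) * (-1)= 0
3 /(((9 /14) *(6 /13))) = 10.11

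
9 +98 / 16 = 121 / 8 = 15.12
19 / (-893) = -0.02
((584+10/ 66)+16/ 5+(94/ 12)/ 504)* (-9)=-97690889/ 18480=-5286.30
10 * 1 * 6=60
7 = 7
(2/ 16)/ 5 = 1/ 40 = 0.02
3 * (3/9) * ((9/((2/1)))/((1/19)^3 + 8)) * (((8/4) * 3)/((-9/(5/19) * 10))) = -361/36582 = -0.01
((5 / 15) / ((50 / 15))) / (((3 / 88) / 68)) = 2992 / 15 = 199.47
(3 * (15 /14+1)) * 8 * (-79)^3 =-171577572 /7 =-24511081.71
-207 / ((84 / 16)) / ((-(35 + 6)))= 276 / 287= 0.96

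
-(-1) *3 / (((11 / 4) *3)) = 4 / 11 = 0.36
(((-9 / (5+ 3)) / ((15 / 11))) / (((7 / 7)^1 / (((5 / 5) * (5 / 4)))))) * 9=-297 / 32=-9.28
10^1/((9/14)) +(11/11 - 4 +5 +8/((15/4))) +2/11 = 19.87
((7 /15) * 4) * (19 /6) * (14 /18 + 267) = 128212 /81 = 1582.86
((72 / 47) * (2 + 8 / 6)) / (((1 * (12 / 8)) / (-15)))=-2400 / 47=-51.06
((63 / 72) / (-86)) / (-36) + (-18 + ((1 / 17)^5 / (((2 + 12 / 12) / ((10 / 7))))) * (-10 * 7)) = -632997213769 / 35167018176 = -18.00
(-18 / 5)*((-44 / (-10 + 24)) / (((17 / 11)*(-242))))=-18 / 595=-0.03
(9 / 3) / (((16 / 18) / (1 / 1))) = 27 / 8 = 3.38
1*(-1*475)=-475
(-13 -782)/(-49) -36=-19.78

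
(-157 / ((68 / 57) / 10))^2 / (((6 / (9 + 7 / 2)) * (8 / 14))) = 116790043125 / 18496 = 6314340.57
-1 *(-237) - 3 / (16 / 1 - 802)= 62095 / 262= 237.00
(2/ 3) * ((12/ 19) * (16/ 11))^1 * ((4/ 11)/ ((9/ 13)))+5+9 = 296330/ 20691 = 14.32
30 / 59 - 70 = -4100 / 59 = -69.49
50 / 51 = 0.98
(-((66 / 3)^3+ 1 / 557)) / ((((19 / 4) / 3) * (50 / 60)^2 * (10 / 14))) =-17935153488 / 1322875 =-13557.71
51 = 51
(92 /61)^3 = 778688 /226981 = 3.43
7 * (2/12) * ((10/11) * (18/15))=14/11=1.27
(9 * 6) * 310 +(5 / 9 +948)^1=159197 / 9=17688.56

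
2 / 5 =0.40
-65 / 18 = -3.61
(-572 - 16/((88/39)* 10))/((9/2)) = -62998/495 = -127.27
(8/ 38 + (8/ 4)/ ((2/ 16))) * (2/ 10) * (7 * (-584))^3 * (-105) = 23256752529731.37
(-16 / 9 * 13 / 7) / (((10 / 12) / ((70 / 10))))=-416 / 15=-27.73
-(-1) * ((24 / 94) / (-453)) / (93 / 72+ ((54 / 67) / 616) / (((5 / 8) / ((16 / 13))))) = -32192160 / 73923210737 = -0.00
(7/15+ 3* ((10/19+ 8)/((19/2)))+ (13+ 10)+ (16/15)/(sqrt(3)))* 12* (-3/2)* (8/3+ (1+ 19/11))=-50428112/19855 - 5696* sqrt(3)/165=-2599.61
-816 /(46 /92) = -1632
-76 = -76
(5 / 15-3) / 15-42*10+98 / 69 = -433414 / 1035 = -418.76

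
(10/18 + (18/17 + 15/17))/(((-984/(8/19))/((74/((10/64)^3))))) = -926285824/44695125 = -20.72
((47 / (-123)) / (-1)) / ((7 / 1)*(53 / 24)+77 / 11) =376 / 22099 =0.02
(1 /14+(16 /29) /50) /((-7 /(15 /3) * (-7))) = 837 /99470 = 0.01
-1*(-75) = 75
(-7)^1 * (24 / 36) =-14 / 3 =-4.67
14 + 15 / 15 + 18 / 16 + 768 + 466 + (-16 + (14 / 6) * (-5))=29339 / 24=1222.46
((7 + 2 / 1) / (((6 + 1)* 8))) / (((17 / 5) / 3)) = 135 / 952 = 0.14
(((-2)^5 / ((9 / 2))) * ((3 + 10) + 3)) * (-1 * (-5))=-5120 / 9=-568.89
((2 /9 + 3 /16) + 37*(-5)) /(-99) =26581 /14256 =1.86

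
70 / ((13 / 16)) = 1120 / 13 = 86.15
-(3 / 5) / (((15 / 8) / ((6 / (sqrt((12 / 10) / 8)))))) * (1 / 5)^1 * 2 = -64 * sqrt(15) / 125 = -1.98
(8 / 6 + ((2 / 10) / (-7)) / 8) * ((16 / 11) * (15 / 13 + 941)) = 1822.31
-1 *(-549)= 549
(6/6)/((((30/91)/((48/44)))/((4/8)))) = 91/55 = 1.65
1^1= 1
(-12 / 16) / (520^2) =-3 / 1081600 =-0.00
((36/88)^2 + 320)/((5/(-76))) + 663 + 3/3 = -2542539/605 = -4202.54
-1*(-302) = 302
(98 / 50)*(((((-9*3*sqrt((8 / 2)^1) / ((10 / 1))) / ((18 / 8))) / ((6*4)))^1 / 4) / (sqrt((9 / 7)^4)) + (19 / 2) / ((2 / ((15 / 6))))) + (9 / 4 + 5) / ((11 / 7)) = 6205591 / 222750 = 27.86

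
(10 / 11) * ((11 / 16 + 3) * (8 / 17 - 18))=-43955 / 748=-58.76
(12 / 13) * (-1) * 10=-120 / 13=-9.23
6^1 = 6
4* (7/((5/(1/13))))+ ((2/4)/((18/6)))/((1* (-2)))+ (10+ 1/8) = 16337/1560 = 10.47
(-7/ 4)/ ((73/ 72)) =-126/ 73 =-1.73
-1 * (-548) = 548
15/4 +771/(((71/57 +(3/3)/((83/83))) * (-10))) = -39147/1280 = -30.58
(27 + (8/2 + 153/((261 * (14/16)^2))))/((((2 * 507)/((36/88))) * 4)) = 135417/42266224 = 0.00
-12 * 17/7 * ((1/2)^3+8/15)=-1343/70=-19.19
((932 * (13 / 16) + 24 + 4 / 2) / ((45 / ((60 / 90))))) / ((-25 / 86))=-134719 / 3375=-39.92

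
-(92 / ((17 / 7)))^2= -414736 / 289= -1435.07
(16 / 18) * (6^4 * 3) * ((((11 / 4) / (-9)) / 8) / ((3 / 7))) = -308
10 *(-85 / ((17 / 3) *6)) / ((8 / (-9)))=225 / 8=28.12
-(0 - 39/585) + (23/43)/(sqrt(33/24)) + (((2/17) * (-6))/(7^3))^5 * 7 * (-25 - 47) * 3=962979778352378273/14444696663192438895 + 46 * sqrt(22)/473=0.52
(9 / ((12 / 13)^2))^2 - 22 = 22929 / 256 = 89.57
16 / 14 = 8 / 7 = 1.14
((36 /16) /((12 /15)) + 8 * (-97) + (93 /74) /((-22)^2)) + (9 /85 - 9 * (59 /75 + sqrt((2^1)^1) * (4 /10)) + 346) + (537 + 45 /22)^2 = 8832779551327 /30443600 - 18 * sqrt(2) /5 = 290130.75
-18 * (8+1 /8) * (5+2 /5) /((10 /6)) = -9477 /20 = -473.85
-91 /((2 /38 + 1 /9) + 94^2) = -15561 /1510984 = -0.01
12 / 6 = 2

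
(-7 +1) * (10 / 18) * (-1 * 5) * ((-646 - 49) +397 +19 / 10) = -4935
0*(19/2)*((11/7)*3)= 0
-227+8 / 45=-10207 / 45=-226.82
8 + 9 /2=25 /2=12.50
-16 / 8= -2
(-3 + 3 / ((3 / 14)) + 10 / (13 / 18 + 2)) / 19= 0.77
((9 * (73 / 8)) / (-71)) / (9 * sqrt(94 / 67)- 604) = 5913 * sqrt(6298) / 13879112944 +6646869 / 3469778236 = 0.00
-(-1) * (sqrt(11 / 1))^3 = 11 * sqrt(11) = 36.48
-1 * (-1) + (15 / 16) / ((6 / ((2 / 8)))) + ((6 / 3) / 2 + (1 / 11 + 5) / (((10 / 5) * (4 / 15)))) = 16311 / 1408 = 11.58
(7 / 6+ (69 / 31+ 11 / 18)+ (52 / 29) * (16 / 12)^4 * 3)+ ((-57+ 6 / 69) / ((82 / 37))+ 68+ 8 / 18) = 2919274649 / 45778878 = 63.77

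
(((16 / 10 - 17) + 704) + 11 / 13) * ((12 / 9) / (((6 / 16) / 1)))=478016 / 195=2451.36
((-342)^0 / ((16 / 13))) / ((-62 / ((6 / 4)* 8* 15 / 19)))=-585 / 4712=-0.12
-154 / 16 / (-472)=77 / 3776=0.02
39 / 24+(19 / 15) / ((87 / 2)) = 1.65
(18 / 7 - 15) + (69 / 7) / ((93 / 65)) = -1202 / 217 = -5.54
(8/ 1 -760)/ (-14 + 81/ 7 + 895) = -658/ 781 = -0.84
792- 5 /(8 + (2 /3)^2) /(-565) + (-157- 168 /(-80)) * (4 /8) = 15341411 /21470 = 714.55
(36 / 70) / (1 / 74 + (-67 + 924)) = 1332 / 2219665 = 0.00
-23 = -23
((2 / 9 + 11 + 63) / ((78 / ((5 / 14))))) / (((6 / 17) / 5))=70975 / 14742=4.81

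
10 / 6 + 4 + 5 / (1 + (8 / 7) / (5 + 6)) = 520 / 51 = 10.20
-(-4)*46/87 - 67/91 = 10915/7917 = 1.38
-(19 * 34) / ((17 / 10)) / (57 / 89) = -1780 / 3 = -593.33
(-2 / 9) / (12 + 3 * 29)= -2 / 891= -0.00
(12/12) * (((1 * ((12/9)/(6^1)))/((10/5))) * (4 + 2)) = 2/3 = 0.67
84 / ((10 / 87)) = 3654 / 5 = 730.80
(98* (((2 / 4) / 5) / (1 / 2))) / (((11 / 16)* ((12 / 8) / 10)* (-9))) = -6272 / 297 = -21.12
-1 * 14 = -14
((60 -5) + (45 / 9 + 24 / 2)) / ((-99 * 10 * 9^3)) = -4 / 40095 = -0.00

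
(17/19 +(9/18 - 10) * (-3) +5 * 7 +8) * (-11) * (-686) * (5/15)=182096.89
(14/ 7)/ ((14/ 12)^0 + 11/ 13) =13/ 12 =1.08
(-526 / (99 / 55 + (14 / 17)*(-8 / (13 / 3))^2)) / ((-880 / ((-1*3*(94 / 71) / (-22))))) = 0.02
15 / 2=7.50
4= 4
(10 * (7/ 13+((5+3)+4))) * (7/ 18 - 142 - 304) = -55872.78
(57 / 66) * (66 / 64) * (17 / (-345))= -323 / 7360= -0.04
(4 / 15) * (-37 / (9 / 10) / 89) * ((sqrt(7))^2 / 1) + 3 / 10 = -13511 / 24030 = -0.56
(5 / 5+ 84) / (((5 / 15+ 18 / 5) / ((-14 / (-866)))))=8925 / 25547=0.35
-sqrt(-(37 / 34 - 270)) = -sqrt(310862) / 34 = -16.40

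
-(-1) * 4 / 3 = 4 / 3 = 1.33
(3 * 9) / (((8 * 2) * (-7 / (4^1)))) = -27 / 28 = -0.96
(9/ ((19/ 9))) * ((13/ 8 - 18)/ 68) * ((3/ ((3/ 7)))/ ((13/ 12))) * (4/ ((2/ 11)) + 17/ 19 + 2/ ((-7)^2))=-679730049/ 4467736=-152.14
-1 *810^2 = -656100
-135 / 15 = -9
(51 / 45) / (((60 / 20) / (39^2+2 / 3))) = 15521 / 27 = 574.85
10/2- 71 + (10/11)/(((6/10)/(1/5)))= -2168/33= -65.70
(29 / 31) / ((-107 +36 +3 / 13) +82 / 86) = -16211 / 1209837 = -0.01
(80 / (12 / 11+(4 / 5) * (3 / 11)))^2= 302500 / 81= 3734.57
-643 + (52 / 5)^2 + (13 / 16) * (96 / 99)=-440593 / 825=-534.05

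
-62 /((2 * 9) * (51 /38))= -1178 /459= -2.57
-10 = -10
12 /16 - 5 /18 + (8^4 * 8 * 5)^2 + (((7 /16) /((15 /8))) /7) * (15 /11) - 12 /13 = 26843545599.59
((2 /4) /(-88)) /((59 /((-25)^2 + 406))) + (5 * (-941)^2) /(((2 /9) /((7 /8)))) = 17432907.09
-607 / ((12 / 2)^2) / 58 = -607 / 2088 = -0.29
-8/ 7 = -1.14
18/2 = 9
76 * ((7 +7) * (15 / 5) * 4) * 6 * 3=229824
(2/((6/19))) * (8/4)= 38/3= 12.67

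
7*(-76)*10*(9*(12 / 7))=-82080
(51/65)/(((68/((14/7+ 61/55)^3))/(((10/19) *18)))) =7105563/2162875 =3.29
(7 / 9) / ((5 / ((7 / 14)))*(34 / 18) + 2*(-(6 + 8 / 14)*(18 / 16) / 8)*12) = -196 / 829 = -0.24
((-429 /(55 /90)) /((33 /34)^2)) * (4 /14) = -180336 /847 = -212.91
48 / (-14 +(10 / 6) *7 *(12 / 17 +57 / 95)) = 272 / 7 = 38.86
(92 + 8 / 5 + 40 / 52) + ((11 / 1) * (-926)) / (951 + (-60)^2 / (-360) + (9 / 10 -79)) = 46309386 / 560885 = 82.56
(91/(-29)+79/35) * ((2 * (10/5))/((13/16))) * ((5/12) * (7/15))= -4768/5655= -0.84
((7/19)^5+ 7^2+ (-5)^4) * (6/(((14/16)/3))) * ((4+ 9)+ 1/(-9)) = 3097492381248/17332693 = 178708.09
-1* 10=-10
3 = 3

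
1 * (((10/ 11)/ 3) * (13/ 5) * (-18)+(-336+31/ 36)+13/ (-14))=-970891/ 2772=-350.25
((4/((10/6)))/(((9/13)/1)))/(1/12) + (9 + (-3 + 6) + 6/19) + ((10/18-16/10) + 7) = 10238/171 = 59.87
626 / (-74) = -313 / 37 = -8.46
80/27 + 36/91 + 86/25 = 417602/61425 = 6.80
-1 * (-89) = 89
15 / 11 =1.36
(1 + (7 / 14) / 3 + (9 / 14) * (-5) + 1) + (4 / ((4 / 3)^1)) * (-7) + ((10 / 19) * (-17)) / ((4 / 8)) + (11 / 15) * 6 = -70907 / 1995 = -35.54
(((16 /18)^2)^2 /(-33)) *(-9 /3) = 4096 /72171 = 0.06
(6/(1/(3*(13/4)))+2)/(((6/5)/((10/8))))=63.02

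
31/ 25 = 1.24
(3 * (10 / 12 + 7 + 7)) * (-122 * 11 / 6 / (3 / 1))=-59719 / 18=-3317.72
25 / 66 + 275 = 18175 / 66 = 275.38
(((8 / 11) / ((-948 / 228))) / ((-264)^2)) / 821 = -19 / 6215567688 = -0.00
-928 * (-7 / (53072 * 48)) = 0.00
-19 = -19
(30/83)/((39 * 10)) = 1/1079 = 0.00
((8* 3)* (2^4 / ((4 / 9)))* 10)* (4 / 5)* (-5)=-34560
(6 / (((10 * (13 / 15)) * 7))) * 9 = 81 / 91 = 0.89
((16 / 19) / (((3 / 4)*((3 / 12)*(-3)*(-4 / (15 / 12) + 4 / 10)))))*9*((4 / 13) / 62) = 1280 / 53599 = 0.02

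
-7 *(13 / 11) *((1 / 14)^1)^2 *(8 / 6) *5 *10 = -650 / 231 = -2.81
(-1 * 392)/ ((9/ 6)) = -784/ 3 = -261.33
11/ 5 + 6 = 41/ 5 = 8.20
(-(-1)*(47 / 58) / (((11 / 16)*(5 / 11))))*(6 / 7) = 2256 / 1015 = 2.22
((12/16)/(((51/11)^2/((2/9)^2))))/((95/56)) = 6776/6671565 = 0.00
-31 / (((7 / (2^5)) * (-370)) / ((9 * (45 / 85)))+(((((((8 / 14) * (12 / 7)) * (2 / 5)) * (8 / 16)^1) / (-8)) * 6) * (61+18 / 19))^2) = -870574748400 / 1849777168289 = -0.47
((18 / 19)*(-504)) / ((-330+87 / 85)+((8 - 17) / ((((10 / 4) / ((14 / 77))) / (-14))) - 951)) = 282744 / 752533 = 0.38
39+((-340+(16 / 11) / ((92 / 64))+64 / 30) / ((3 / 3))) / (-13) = 3202429 / 49335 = 64.91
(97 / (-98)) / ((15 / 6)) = -97 / 245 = -0.40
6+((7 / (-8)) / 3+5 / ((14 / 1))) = 1019 / 168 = 6.07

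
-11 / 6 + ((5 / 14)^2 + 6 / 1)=2525 / 588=4.29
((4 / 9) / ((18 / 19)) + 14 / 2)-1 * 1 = 524 / 81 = 6.47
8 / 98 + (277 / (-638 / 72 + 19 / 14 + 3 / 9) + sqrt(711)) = -3413168 / 88543 + 3 * sqrt(79) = -11.88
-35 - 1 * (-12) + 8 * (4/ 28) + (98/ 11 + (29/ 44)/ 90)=-358717/ 27720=-12.94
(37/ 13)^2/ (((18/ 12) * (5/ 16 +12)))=43808/ 99879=0.44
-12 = -12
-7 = -7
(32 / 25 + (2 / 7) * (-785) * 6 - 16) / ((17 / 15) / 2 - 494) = 1428456 / 518105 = 2.76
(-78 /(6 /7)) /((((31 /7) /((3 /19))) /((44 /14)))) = -6006 /589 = -10.20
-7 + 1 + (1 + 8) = 3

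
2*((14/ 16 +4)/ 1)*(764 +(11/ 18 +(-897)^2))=188457425/ 24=7852392.71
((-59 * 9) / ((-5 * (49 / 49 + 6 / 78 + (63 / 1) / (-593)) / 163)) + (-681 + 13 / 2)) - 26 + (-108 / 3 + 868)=17964.91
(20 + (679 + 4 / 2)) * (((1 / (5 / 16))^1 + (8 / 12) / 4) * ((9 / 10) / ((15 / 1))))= 70801 / 500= 141.60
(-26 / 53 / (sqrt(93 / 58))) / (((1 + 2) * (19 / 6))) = -52 * sqrt(5394) / 93651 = -0.04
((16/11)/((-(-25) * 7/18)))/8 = 36/1925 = 0.02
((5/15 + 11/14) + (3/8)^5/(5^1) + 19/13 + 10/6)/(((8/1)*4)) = 63346273/477102080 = 0.13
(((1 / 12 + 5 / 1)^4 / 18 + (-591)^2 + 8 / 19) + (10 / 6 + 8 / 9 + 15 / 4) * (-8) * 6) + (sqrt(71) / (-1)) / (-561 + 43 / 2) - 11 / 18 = 2 * sqrt(71) / 1079 + 2475115557379 / 7091712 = 349015.25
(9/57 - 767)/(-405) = 2914/1539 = 1.89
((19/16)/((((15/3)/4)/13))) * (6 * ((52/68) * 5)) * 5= 48165/34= 1416.62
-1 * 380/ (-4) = 95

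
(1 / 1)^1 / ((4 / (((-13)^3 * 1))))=-549.25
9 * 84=756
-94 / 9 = -10.44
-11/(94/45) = -495/94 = -5.27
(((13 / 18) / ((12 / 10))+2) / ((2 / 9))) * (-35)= -9835 / 24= -409.79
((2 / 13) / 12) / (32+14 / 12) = 1 / 2587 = 0.00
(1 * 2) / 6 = 1 / 3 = 0.33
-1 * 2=-2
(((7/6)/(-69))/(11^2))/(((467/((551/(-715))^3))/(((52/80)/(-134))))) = -1170989057/1762837007444370000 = -0.00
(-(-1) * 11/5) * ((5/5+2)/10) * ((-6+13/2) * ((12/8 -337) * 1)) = -22143/200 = -110.72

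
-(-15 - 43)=58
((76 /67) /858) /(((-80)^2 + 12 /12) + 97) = 1 /4915053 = 0.00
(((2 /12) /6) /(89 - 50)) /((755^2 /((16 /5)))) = 4 /1000393875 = 0.00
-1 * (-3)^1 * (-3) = -9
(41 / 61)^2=1681 / 3721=0.45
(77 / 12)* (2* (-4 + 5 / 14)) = -187 / 4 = -46.75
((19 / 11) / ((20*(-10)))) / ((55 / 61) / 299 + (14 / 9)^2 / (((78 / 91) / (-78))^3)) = 28069821 / 5926577279631800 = 0.00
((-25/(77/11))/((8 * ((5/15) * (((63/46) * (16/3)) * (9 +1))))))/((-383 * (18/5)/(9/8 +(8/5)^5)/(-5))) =-953741/1235404800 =-0.00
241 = 241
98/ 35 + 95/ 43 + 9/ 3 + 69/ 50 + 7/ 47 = 963839/ 101050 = 9.54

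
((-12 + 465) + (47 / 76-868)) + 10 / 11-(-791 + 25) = 294713 / 836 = 352.53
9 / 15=3 / 5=0.60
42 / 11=3.82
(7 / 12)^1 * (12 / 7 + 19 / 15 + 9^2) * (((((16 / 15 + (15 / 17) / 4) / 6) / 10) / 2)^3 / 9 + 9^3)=53046213645601461848473 / 1485351613440000000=35712.90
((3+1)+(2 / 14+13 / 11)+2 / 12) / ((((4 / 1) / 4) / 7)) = 2537 / 66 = 38.44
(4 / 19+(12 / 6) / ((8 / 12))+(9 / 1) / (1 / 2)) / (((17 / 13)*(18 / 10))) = 26195 / 2907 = 9.01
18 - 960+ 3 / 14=-13185 / 14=-941.79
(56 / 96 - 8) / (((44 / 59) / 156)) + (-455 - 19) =-89119 / 44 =-2025.43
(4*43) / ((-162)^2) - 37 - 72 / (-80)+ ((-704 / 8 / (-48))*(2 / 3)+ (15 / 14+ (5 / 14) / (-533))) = -8274046681 / 244790910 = -33.80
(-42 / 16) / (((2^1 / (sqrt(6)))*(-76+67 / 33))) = 693*sqrt(6) / 39056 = 0.04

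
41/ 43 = 0.95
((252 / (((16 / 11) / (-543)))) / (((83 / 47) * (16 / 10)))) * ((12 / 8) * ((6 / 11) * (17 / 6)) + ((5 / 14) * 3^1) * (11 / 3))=-552402045 / 2656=-207982.70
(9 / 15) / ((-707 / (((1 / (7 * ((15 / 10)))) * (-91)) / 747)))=26 / 2640645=0.00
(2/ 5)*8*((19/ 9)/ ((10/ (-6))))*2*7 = -4256/ 75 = -56.75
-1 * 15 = -15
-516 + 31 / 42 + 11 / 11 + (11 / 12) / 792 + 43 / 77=-513.70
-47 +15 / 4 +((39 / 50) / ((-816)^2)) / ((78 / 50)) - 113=-208079999 / 1331712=-156.25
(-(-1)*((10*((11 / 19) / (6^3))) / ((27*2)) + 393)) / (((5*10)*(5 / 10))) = 43547599 / 2770200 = 15.72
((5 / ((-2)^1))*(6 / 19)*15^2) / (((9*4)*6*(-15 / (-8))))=-25 / 57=-0.44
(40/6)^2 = 400/9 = 44.44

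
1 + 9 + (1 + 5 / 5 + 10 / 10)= 13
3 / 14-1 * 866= -12121 / 14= -865.79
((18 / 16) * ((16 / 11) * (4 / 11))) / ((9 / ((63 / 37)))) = 504 / 4477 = 0.11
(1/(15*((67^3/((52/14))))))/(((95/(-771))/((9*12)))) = -721656/1000036975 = -0.00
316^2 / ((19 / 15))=1497840 / 19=78833.68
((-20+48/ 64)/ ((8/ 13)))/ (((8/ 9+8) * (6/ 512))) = -3003/ 10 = -300.30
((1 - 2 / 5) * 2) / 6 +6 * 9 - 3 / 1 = 256 / 5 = 51.20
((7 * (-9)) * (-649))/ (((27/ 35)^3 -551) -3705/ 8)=-14024241000/ 347687411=-40.34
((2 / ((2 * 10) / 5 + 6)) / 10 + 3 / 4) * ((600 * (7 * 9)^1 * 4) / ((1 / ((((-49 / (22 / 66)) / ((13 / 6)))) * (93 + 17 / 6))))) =-9840738600 / 13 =-756979892.31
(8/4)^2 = 4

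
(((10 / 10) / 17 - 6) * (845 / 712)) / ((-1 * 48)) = 85345 / 580992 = 0.15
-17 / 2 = -8.50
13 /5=2.60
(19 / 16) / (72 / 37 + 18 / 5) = 185 / 864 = 0.21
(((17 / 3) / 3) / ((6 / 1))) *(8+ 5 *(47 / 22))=2329 / 396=5.88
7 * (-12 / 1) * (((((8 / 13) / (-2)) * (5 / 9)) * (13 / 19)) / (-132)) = -140 / 1881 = -0.07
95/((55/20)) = 380/11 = 34.55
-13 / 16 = -0.81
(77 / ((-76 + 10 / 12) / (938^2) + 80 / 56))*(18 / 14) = 522627336 / 7541069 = 69.30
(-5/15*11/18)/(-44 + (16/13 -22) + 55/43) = 0.00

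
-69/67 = -1.03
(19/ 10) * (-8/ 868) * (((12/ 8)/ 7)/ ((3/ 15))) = -57/ 3038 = -0.02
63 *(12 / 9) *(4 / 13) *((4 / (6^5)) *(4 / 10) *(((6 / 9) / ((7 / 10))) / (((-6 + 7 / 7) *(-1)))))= 16 / 15795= 0.00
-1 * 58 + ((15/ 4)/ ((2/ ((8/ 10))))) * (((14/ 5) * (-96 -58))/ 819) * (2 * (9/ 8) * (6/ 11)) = -3833/ 65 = -58.97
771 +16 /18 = 6947 /9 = 771.89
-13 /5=-2.60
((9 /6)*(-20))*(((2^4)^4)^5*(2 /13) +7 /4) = -145071098353755500964742485 /26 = -5579657628990596190951634.00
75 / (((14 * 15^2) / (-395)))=-395 / 42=-9.40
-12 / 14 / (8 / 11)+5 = 3.82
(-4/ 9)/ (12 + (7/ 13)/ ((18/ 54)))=-52/ 1593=-0.03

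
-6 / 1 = -6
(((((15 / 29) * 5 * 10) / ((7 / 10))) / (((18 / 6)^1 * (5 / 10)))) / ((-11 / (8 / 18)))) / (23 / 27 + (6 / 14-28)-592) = 30000 / 18651611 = 0.00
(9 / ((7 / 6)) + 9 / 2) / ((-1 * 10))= -171 / 140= -1.22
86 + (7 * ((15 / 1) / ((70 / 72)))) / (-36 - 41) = 6514 / 77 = 84.60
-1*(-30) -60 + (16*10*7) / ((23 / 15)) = 16110 / 23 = 700.43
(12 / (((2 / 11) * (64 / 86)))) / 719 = 1419 / 11504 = 0.12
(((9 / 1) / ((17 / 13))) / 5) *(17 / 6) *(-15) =-117 / 2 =-58.50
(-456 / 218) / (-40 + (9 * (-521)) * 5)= 228 / 2559865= 0.00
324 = 324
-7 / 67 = -0.10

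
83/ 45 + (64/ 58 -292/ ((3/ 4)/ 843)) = -428307593/ 1305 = -328205.05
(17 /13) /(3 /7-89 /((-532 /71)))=9044 /85111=0.11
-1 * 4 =-4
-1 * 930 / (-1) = 930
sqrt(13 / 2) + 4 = sqrt(26) / 2 + 4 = 6.55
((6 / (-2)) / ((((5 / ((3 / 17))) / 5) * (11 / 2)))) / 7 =-0.01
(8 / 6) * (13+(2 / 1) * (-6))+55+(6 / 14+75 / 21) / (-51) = 2869 / 51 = 56.25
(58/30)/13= 29/195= 0.15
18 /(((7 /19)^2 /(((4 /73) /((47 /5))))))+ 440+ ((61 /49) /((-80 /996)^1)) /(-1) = 1534159859 /3362380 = 456.27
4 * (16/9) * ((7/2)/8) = 28/9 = 3.11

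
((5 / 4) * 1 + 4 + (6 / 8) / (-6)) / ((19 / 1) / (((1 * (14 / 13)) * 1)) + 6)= 287 / 1324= 0.22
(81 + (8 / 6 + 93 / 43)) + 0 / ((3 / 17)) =10900 / 129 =84.50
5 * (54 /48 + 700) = 28045 /8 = 3505.62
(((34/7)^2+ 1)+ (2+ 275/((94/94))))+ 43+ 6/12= 33819/98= 345.09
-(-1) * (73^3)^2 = 151334226289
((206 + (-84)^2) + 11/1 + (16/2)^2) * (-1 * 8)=-58696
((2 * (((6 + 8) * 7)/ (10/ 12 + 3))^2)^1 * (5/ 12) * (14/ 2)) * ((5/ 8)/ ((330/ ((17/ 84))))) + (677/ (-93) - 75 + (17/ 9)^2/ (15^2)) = -2125160249807/ 26300716200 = -80.80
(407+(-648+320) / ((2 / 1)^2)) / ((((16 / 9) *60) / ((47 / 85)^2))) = 86151 / 92480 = 0.93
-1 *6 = -6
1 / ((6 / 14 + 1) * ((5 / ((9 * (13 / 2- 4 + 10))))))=63 / 4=15.75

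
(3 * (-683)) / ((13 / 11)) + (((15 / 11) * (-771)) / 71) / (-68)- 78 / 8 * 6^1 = -1237239501 / 690404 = -1792.05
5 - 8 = -3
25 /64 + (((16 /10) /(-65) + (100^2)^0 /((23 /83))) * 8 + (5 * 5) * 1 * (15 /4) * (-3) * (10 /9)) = -135596133 /478400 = -283.44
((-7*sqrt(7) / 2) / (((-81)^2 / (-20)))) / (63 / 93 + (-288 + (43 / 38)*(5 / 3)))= -82460*sqrt(7) / 2206099071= -0.00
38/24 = 1.58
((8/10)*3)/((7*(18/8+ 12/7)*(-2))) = -8/185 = -0.04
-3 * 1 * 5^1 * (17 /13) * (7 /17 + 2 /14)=-990 /91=-10.88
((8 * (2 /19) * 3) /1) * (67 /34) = 1608 /323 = 4.98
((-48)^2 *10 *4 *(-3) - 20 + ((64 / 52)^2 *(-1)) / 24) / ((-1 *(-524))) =-35046383 / 66417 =-527.67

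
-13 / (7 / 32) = -416 / 7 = -59.43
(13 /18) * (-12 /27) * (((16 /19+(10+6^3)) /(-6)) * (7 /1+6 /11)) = 4650490 /50787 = 91.57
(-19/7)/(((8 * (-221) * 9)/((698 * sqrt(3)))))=0.21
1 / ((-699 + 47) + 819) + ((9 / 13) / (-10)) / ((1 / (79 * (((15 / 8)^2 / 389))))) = -4695869 / 108098432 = -0.04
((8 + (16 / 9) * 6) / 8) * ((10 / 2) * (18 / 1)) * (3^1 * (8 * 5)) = 25200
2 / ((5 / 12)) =24 / 5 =4.80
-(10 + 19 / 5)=-69 / 5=-13.80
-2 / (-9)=2 / 9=0.22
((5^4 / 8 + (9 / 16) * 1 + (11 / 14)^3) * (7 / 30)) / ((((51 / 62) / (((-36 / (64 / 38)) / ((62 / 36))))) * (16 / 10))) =-74299329 / 426496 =-174.21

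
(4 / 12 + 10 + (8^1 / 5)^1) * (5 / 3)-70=-451 / 9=-50.11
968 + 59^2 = 4449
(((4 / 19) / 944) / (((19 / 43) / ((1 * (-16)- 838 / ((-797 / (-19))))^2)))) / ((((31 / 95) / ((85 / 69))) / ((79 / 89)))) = 1676593511325 / 765860692747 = 2.19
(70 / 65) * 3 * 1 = 42 / 13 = 3.23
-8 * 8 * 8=-512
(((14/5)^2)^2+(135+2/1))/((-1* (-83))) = 124041/51875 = 2.39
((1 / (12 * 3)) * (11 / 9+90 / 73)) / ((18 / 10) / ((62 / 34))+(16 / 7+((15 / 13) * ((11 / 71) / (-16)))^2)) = 95421772962880 / 4579504427285037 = 0.02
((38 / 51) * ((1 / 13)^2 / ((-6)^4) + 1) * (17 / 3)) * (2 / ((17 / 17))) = 4161475 / 492804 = 8.44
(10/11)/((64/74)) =185/176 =1.05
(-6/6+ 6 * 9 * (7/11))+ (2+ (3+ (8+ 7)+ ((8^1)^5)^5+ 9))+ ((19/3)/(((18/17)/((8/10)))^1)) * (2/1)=56101713816491385138815302/1485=37778931862957161709639.93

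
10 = 10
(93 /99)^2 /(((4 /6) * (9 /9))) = 961 /726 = 1.32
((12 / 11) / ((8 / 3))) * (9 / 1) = 81 / 22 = 3.68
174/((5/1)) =174/5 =34.80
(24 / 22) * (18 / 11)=1.79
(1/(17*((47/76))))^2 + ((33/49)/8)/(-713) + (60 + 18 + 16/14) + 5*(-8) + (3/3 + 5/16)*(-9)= 9756326599177/356861051792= 27.34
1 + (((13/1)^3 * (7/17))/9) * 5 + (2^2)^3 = 86840/153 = 567.58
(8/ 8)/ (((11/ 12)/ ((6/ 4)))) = 18/ 11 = 1.64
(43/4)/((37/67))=2881/148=19.47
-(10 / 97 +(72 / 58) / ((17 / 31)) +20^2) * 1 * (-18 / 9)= 38483164 / 47821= 804.73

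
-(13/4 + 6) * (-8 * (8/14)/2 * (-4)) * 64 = -37888/7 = -5412.57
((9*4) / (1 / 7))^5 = 1016255020032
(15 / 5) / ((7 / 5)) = 15 / 7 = 2.14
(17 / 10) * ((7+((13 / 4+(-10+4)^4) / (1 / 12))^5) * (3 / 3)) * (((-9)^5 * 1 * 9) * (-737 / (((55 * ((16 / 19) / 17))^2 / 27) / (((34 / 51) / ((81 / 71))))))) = 229477191847598256520208466043060371 / 176000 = 1303847680952262821137548000000.00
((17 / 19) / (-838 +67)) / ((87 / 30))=-170 / 424821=-0.00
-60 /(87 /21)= -420 /29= -14.48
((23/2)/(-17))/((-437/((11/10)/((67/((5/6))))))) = 11/519384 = 0.00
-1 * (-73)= 73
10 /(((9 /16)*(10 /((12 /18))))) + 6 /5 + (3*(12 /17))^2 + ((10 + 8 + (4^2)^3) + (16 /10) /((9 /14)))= 160872832 /39015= 4123.36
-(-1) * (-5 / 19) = -5 / 19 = -0.26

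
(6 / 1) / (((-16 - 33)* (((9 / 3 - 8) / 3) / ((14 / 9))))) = 4 / 35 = 0.11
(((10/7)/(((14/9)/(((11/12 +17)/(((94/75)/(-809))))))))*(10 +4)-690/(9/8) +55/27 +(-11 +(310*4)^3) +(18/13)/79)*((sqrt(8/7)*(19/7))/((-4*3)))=-1321827373502092703*sqrt(14)/10728461016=-461000431.35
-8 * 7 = -56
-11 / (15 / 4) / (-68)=11 / 255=0.04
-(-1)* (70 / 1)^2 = 4900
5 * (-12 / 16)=-15 / 4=-3.75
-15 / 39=-0.38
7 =7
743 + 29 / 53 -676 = 67.55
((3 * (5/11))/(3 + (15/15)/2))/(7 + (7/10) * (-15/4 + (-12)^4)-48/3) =400/14890337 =0.00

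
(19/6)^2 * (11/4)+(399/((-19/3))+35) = -61/144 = -0.42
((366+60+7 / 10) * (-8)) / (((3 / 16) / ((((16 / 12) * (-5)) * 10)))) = 10923520 / 9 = 1213724.44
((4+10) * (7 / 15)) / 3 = 98 / 45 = 2.18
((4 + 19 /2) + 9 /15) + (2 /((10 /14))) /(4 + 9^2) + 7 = 17963 /850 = 21.13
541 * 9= 4869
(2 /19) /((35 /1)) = 2 /665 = 0.00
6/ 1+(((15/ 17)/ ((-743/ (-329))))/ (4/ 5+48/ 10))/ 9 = 910607/ 151572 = 6.01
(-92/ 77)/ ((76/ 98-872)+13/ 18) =11592/ 8445613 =0.00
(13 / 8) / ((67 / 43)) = 559 / 536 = 1.04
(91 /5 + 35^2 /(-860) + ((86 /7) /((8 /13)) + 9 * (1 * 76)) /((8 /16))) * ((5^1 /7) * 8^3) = 1097820032 /2107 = 521034.66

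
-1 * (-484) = 484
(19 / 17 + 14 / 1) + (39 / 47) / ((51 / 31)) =12482 / 799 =15.62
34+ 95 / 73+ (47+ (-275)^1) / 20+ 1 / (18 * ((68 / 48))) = 445654 / 18615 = 23.94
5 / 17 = 0.29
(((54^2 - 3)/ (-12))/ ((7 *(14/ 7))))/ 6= -971/ 336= -2.89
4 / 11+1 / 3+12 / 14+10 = 2669 / 231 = 11.55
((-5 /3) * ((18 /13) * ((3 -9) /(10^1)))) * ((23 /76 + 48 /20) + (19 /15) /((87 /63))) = 359019 /71630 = 5.01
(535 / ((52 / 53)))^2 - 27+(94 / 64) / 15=24117998453 / 81120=297312.60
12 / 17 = 0.71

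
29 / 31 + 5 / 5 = 1.94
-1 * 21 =-21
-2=-2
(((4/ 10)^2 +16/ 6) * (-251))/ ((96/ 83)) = -1104149/ 1800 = -613.42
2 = 2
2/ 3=0.67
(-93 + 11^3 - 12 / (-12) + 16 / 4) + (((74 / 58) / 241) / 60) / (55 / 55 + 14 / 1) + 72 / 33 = 86155500107 / 69191100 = 1245.18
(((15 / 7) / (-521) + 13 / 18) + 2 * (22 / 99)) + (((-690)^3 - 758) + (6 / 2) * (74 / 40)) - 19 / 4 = -35942252408057 / 109410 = -328509756.04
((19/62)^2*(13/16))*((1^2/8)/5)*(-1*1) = -0.00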